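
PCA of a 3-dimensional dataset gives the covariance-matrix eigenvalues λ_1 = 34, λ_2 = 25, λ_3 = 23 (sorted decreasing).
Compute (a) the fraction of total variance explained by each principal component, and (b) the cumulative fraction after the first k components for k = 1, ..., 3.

Step 1 — total variance = trace(Sigma) = Σ λ_i = 34 + 25 + 23 = 82.

Step 2 — fraction explained by component i = λ_i / Σ λ:
  PC1: 34/82 = 0.4146
  PC2: 25/82 = 0.3049
  PC3: 23/82 = 0.2805

Step 3 — cumulative fraction after k components = (λ_1 + ... + λ_k) / Σ λ:
  k = 1: 34/82 = 0.4146
  k = 2: (34 + 25)/82 = 59/82 = 0.7195
  k = 3: (34 + 25 + 23)/82 = 82/82 = 1

Summary (fraction, with percent):

explained: PC1 0.4146 (41.46%), PC2 0.3049 (30.49%), PC3 0.2805 (28.05%);  cumulative: 0.4146, 0.7195, 1


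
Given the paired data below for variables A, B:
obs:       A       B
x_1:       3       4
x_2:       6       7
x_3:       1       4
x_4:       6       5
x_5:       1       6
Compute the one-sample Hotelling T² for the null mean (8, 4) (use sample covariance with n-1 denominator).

Step 1 — sample mean vector:
  mean(A) = (3 + 6 + 1 + 6 + 1) / 5 = 17/5 = 3.4
  mean(B) = (4 + 7 + 4 + 5 + 6) / 5 = 26/5 = 5.2
  x̄ = (3.4, 5.2),  deviation x̄ - mu_0 = (3.4, 5.2) - (8, 4) = (-4.6, 1.2).

Step 2 — sample covariance matrix, S[i,j] = (1/(n-1)) · Σ_k (x_{k,i} - mean_i) · (x_{k,j} - mean_j), divisor n-1 = 4:
  S[A,A] = ((-0.4)·(-0.4) + (2.6)·(2.6) + (-2.4)·(-2.4) + (2.6)·(2.6) + (-2.4)·(-2.4)) / 4 = 25.2/4 = 6.3
  S[A,B] = ((-0.4)·(-1.2) + (2.6)·(1.8) + (-2.4)·(-1.2) + (2.6)·(-0.2) + (-2.4)·(0.8)) / 4 = 5.6/4 = 1.4
  S[B,B] = ((-1.2)·(-1.2) + (1.8)·(1.8) + (-1.2)·(-1.2) + (-0.2)·(-0.2) + (0.8)·(0.8)) / 4 = 6.8/4 = 1.7
  S = [[6.3, 1.4],
 [1.4, 1.7]].

Step 3 — invert S. det(S) = 6.3·1.7 - (1.4)² = 8.75.
  S^{-1} = (1/det) · [[d, -b], [-b, a]] = [[0.1943, -0.16],
 [-0.16, 0.72]].

Step 4 — quadratic form (x̄ - mu_0)^T · S^{-1} · (x̄ - mu_0):
  S^{-1} · (x̄ - mu_0) = (-1.0857, 1.6),
  (x̄ - mu_0)^T · [...] = (-4.6)·(-1.0857) + (1.2)·(1.6) = 6.9143.

Step 5 — scale by n: T² = 5 · 6.9143 = 34.5714.

T² ≈ 34.5714


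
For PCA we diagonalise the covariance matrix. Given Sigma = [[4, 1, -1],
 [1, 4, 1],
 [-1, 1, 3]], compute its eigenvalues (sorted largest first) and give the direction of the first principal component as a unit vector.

Step 1 — characteristic polynomial p(λ) = det(λI - Sigma) = λ³ - tr·λ² + c_1·λ - det, where tr = trace, c_1 = sum of the principal 2×2 minors, det = det(Sigma):
  tr = 4 + 4 + 3 = 11,
  c_1 = (4·4 - (1)²) + (4·3 - (-1)²) + (4·3 - (1)²) = 15 + 11 + 11 = 37,
  det = 4·(4·3 - (1)²) - (1)·((1)·3 - (1)·(-1)) + (-1)·((1)·(1) - 4·(-1)) = 4·(11) - (1)·(4) + (-1)·(5) = 35.
  So p(λ) = λ³ - 11λ² + 37λ - 35.
Step 2 — look for an integer root (rational root theorem: any rational root is an integer divisor of 35). Testing λ = 5:
  p(5) = 125 - 275 + 185 - 35 = 0  ✓
  Dividing out (λ - 5): p(λ) = (λ - 5)(λ² - 6λ + 7).
Step 3 — remaining eigenvalues from the quadratic λ² - 6λ + 7 = 0:
  Δ = 6² - 4·7 = 36 - 28 = 8,  λ = (6 ± √8)/2 = (6 ± 2.8284)/2 ≈ 4.4142 or 1.5858.
  Sorted: λ_1 = 5,  λ_2 = 4.4142,  λ_3 = 1.5858  (check: sum = 11 = tr ✓).

Step 4 — unit eigenvector for λ_1 = 5: v spans the null space of (Sigma - λ_1 I), whose rows are
  r_1 = (-1, 1, -1),  r_2 = (1, -1, 1),  r_3 = (-1, 1, -2).
  v is orthogonal to every row, so take v ∝ r_1 × r_3 = ((1)·(-2) - (-1)·(1), (-1)·(-1) - (-1)·(-2), (-1)·(1) - (1)·(-1)) = (-1, -1, 0).
  Rescale (multiply by -1 so the first nonzero entry is positive): u = (1, 1, 0).
  ||u|| = √((1)² + (1)² + (0)²) = √(2) ≈ 1.4142,  v_1 = u/||u|| ≈ (0.7071, 0.7071, 0) (||v_1|| = 1).

λ_1 = 5,  λ_2 = 4.4142,  λ_3 = 1.5858;  v_1 ≈ (0.7071, 0.7071, 0)


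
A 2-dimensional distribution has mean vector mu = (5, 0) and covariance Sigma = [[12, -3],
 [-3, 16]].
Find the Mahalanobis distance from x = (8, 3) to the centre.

Step 1 — centre the observation: (x - mu) = (3, 3).

Step 2 — invert Sigma. det(Sigma) = 12·16 - (-3)² = 183.
  Sigma^{-1} = (1/det) · [[d, -b], [-b, a]] = [[0.0874, 0.0164],
 [0.0164, 0.0656]].

Step 3 — form the quadratic (x - mu)^T · Sigma^{-1} · (x - mu):
  Sigma^{-1} · (x - mu) = (0.3115, 0.2459).
  (x - mu)^T · [Sigma^{-1} · (x - mu)] = (3)·(0.3115) + (3)·(0.2459) = 1.6721.

Step 4 — take square root: d = √(1.6721) ≈ 1.2931.

d(x, mu) = √(1.6721) ≈ 1.2931


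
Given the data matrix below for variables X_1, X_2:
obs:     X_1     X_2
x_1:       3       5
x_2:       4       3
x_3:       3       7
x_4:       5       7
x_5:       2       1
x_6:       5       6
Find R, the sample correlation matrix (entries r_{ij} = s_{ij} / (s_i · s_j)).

Step 1 — column means:
  mean(X_1) = (3 + 4 + 3 + 5 + 2 + 5) / 6 = 22/6 = 3.6667
  mean(X_2) = (5 + 3 + 7 + 7 + 1 + 6) / 6 = 29/6 = 4.8333

Step 2 — sample variances and covariances s[i,j] = (1/(n-1)) · Σ_k (x_{k,i} - mean_i) · (x_{k,j} - mean_j), with n-1 = 5:
  s[X_1,X_1] = ((-0.6667)·(-0.6667) + (0.3333)·(0.3333) + (-0.6667)·(-0.6667) + (1.3333)·(1.3333) + (-1.6667)·(-1.6667) + (1.3333)·(1.3333)) / 5 = 7.3333/5 = 1.4667
  s[X_1,X_2] = ((-0.6667)·(0.1667) + (0.3333)·(-1.8333) + (-0.6667)·(2.1667) + (1.3333)·(2.1667) + (-1.6667)·(-3.8333) + (1.3333)·(1.1667)) / 5 = 8.6667/5 = 1.7333
  s[X_2,X_2] = ((0.1667)·(0.1667) + (-1.8333)·(-1.8333) + (2.1667)·(2.1667) + (2.1667)·(2.1667) + (-3.8333)·(-3.8333) + (1.1667)·(1.1667)) / 5 = 28.8333/5 = 5.7667
  Sample standard deviations s_i = √(s[i,i]):
  s(X_1) = √(1.4667) = 1.2111
  s(X_2) = √(5.7667) = 2.4014

Step 3 — r_{ij} = s_{ij} / (s_i · s_j):
  r[X_1,X_1] = 1 (diagonal).
  r[X_1,X_2] = 1.7333 / (1.2111 · 2.4014) = 1.7333 / 2.9082 = 0.596
  r[X_2,X_2] = 1 (diagonal).

R is symmetric with unit diagonal. Assembling:

R = [[1, 0.596],
 [0.596, 1]]


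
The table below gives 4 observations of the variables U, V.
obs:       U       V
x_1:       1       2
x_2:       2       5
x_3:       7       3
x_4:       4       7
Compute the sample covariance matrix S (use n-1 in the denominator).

Step 1 — column means:
  mean(U) = (1 + 2 + 7 + 4) / 4 = 14/4 = 3.5
  mean(V) = (2 + 5 + 3 + 7) / 4 = 17/4 = 4.25

Step 2 — sample covariance S[i,j] = (1/(n-1)) · Σ_k (x_{k,i} - mean_i) · (x_{k,j} - mean_j), with n-1 = 3.
  S[U,U] = ((-2.5)·(-2.5) + (-1.5)·(-1.5) + (3.5)·(3.5) + (0.5)·(0.5)) / 3 = 21/3 = 7
  S[U,V] = ((-2.5)·(-2.25) + (-1.5)·(0.75) + (3.5)·(-1.25) + (0.5)·(2.75)) / 3 = 1.5/3 = 0.5
  S[V,V] = ((-2.25)·(-2.25) + (0.75)·(0.75) + (-1.25)·(-1.25) + (2.75)·(2.75)) / 3 = 14.75/3 = 4.9167

S is symmetric (S[j,i] = S[i,j]). Assembling:

S = [[7, 0.5],
 [0.5, 4.9167]]


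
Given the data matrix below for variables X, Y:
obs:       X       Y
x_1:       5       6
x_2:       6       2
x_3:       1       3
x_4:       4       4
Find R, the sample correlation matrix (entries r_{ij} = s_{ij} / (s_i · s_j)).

Step 1 — column means:
  mean(X) = (5 + 6 + 1 + 4) / 4 = 16/4 = 4
  mean(Y) = (6 + 2 + 3 + 4) / 4 = 15/4 = 3.75

Step 2 — sample variances and covariances s[i,j] = (1/(n-1)) · Σ_k (x_{k,i} - mean_i) · (x_{k,j} - mean_j), with n-1 = 3:
  s[X,X] = ((1)·(1) + (2)·(2) + (-3)·(-3) + (0)·(0)) / 3 = 14/3 = 4.6667
  s[X,Y] = ((1)·(2.25) + (2)·(-1.75) + (-3)·(-0.75) + (0)·(0.25)) / 3 = 1/3 = 0.3333
  s[Y,Y] = ((2.25)·(2.25) + (-1.75)·(-1.75) + (-0.75)·(-0.75) + (0.25)·(0.25)) / 3 = 8.75/3 = 2.9167
  Sample standard deviations s_i = √(s[i,i]):
  s(X) = √(4.6667) = 2.1602
  s(Y) = √(2.9167) = 1.7078

Step 3 — r_{ij} = s_{ij} / (s_i · s_j):
  r[X,X] = 1 (diagonal).
  r[X,Y] = 0.3333 / (2.1602 · 1.7078) = 0.3333 / 3.6893 = 0.0904
  r[Y,Y] = 1 (diagonal).

R is symmetric with unit diagonal. Assembling:

R = [[1, 0.0904],
 [0.0904, 1]]


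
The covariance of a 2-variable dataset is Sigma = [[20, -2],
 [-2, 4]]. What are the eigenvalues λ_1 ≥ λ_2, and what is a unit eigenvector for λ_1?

Step 1 — characteristic polynomial of 2×2 Sigma:
  det(Sigma - λI) = λ² - trace · λ + det = 0.
  trace = 20 + 4 = 24, det = 20·4 - (-2)² = 76.
Step 2 — discriminant:
  Δ = trace² - 4·det = 576 - 304 = 272.
Step 3 — eigenvalues:
  λ = (trace ± √Δ)/2 = (24 ± 16.4924)/2,
  λ_1 = 20.2462,  λ_2 = 3.7538.

Step 4 — unit eigenvector for λ_1: solve (Sigma - λ_1 I)v = 0. First row:
  (20 - 20.2462)·v_x + (-2)·v_y = 0, i.e. (-0.2462)·v_x + (-2)·v_y = 0,
  so v ∝ (b, λ_1 - a) = (-2, 0.2462); multiply by -1 so the first entry is positive: u = (2, -0.2462).
  ||u|| = √((2)² + (-0.2462)²) = √(4.0606) ≈ 2.0151,
  v_1 = u/||u|| ≈ (0.9925, -0.1222) (||v_1|| = 1).

λ_1 = 20.2462,  λ_2 = 3.7538;  v_1 ≈ (0.9925, -0.1222)


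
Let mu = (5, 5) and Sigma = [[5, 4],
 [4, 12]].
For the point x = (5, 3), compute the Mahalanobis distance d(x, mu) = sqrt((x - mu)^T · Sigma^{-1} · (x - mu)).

Step 1 — centre the observation: (x - mu) = (0, -2).

Step 2 — invert Sigma. det(Sigma) = 5·12 - (4)² = 44.
  Sigma^{-1} = (1/det) · [[d, -b], [-b, a]] = [[0.2727, -0.0909],
 [-0.0909, 0.1136]].

Step 3 — form the quadratic (x - mu)^T · Sigma^{-1} · (x - mu):
  Sigma^{-1} · (x - mu) = (0.1818, -0.2273).
  (x - mu)^T · [Sigma^{-1} · (x - mu)] = (0)·(0.1818) + (-2)·(-0.2273) = 0.4545.

Step 4 — take square root: d = √(0.4545) ≈ 0.6742.

d(x, mu) = √(0.4545) ≈ 0.6742


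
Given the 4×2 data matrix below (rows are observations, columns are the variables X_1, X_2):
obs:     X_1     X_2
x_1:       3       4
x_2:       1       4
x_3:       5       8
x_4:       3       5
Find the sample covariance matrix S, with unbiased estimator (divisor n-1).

Step 1 — column means:
  mean(X_1) = (3 + 1 + 5 + 3) / 4 = 12/4 = 3
  mean(X_2) = (4 + 4 + 8 + 5) / 4 = 21/4 = 5.25

Step 2 — sample covariance S[i,j] = (1/(n-1)) · Σ_k (x_{k,i} - mean_i) · (x_{k,j} - mean_j), with n-1 = 3.
  S[X_1,X_1] = ((0)·(0) + (-2)·(-2) + (2)·(2) + (0)·(0)) / 3 = 8/3 = 2.6667
  S[X_1,X_2] = ((0)·(-1.25) + (-2)·(-1.25) + (2)·(2.75) + (0)·(-0.25)) / 3 = 8/3 = 2.6667
  S[X_2,X_2] = ((-1.25)·(-1.25) + (-1.25)·(-1.25) + (2.75)·(2.75) + (-0.25)·(-0.25)) / 3 = 10.75/3 = 3.5833

S is symmetric (S[j,i] = S[i,j]). Assembling:

S = [[2.6667, 2.6667],
 [2.6667, 3.5833]]


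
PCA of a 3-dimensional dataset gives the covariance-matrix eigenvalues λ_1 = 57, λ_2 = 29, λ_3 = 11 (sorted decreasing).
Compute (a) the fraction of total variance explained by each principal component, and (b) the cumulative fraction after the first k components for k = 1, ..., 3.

Step 1 — total variance = trace(Sigma) = Σ λ_i = 57 + 29 + 11 = 97.

Step 2 — fraction explained by component i = λ_i / Σ λ:
  PC1: 57/97 = 0.5876
  PC2: 29/97 = 0.299
  PC3: 11/97 = 0.1134

Step 3 — cumulative fraction after k components = (λ_1 + ... + λ_k) / Σ λ:
  k = 1: 57/97 = 0.5876
  k = 2: (57 + 29)/97 = 86/97 = 0.8866
  k = 3: (57 + 29 + 11)/97 = 97/97 = 1

Summary (fraction, with percent):

explained: PC1 0.5876 (58.76%), PC2 0.299 (29.9%), PC3 0.1134 (11.34%);  cumulative: 0.5876, 0.8866, 1


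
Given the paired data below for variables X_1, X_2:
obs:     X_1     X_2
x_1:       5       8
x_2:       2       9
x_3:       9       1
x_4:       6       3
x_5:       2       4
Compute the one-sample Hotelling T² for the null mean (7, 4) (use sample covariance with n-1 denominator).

Step 1 — sample mean vector:
  mean(X_1) = (5 + 2 + 9 + 6 + 2) / 5 = 24/5 = 4.8
  mean(X_2) = (8 + 9 + 1 + 3 + 4) / 5 = 25/5 = 5
  x̄ = (4.8, 5),  deviation x̄ - mu_0 = (4.8, 5) - (7, 4) = (-2.2, 1).

Step 2 — sample covariance matrix, S[i,j] = (1/(n-1)) · Σ_k (x_{k,i} - mean_i) · (x_{k,j} - mean_j), divisor n-1 = 4:
  S[X_1,X_1] = ((0.2)·(0.2) + (-2.8)·(-2.8) + (4.2)·(4.2) + (1.2)·(1.2) + (-2.8)·(-2.8)) / 4 = 34.8/4 = 8.7
  S[X_1,X_2] = ((0.2)·(3) + (-2.8)·(4) + (4.2)·(-4) + (1.2)·(-2) + (-2.8)·(-1)) / 4 = -27/4 = -6.75
  S[X_2,X_2] = ((3)·(3) + (4)·(4) + (-4)·(-4) + (-2)·(-2) + (-1)·(-1)) / 4 = 46/4 = 11.5
  S = [[8.7, -6.75],
 [-6.75, 11.5]].

Step 3 — invert S. det(S) = 8.7·11.5 - (-6.75)² = 54.4875.
  S^{-1} = (1/det) · [[d, -b], [-b, a]] = [[0.2111, 0.1239],
 [0.1239, 0.1597]].

Step 4 — quadratic form (x̄ - mu_0)^T · S^{-1} · (x̄ - mu_0):
  S^{-1} · (x̄ - mu_0) = (-0.3404, -0.1129),
  (x̄ - mu_0)^T · [...] = (-2.2)·(-0.3404) + (1)·(-0.1129) = 0.6361.

Step 5 — scale by n: T² = 5 · 0.6361 = 3.1805.

T² ≈ 3.1805


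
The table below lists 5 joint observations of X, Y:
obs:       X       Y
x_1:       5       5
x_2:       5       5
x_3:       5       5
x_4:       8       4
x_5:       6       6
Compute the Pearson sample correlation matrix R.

Step 1 — column means:
  mean(X) = (5 + 5 + 5 + 8 + 6) / 5 = 29/5 = 5.8
  mean(Y) = (5 + 5 + 5 + 4 + 6) / 5 = 25/5 = 5

Step 2 — sample variances and covariances s[i,j] = (1/(n-1)) · Σ_k (x_{k,i} - mean_i) · (x_{k,j} - mean_j), with n-1 = 4:
  s[X,X] = ((-0.8)·(-0.8) + (-0.8)·(-0.8) + (-0.8)·(-0.8) + (2.2)·(2.2) + (0.2)·(0.2)) / 4 = 6.8/4 = 1.7
  s[X,Y] = ((-0.8)·(0) + (-0.8)·(0) + (-0.8)·(0) + (2.2)·(-1) + (0.2)·(1)) / 4 = -2/4 = -0.5
  s[Y,Y] = ((0)·(0) + (0)·(0) + (0)·(0) + (-1)·(-1) + (1)·(1)) / 4 = 2/4 = 0.5
  Sample standard deviations s_i = √(s[i,i]):
  s(X) = √(1.7) = 1.3038
  s(Y) = √(0.5) = 0.7071

Step 3 — r_{ij} = s_{ij} / (s_i · s_j):
  r[X,X] = 1 (diagonal).
  r[X,Y] = -0.5 / (1.3038 · 0.7071) = -0.5 / 0.922 = -0.5423
  r[Y,Y] = 1 (diagonal).

R is symmetric with unit diagonal. Assembling:

R = [[1, -0.5423],
 [-0.5423, 1]]


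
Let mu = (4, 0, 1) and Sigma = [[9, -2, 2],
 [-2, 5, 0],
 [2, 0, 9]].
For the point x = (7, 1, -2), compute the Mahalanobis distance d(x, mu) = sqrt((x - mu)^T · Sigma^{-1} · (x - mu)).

Step 1 — centre the observation: (x - mu) = (3, 1, -3).

Step 2 — invert Sigma (cofactor / det for 3×3, or solve directly):
  Sigma^{-1} = [[0.1289, 0.0516, -0.0287],
 [0.0516, 0.2206, -0.0115],
 [-0.0287, -0.0115, 0.1175]].

Step 3 — form the quadratic (x - mu)^T · Sigma^{-1} · (x - mu):
  Sigma^{-1} · (x - mu) = (0.5244, 0.4097, -0.4499).
  (x - mu)^T · [Sigma^{-1} · (x - mu)] = (3)·(0.5244) + (1)·(0.4097) + (-3)·(-0.4499) = 3.3324.

Step 4 — take square root: d = √(3.3324) ≈ 1.8255.

d(x, mu) = √(3.3324) ≈ 1.8255


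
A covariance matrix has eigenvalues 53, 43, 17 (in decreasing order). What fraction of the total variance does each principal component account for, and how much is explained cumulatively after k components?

Step 1 — total variance = trace(Sigma) = Σ λ_i = 53 + 43 + 17 = 113.

Step 2 — fraction explained by component i = λ_i / Σ λ:
  PC1: 53/113 = 0.469
  PC2: 43/113 = 0.3805
  PC3: 17/113 = 0.1504

Step 3 — cumulative fraction after k components = (λ_1 + ... + λ_k) / Σ λ:
  k = 1: 53/113 = 0.469
  k = 2: (53 + 43)/113 = 96/113 = 0.8496
  k = 3: (53 + 43 + 17)/113 = 113/113 = 1

Summary (fraction, with percent):

explained: PC1 0.469 (46.9%), PC2 0.3805 (38.05%), PC3 0.1504 (15.04%);  cumulative: 0.469, 0.8496, 1


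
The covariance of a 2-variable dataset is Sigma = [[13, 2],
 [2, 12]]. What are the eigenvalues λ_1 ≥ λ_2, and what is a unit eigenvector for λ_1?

Step 1 — characteristic polynomial of 2×2 Sigma:
  det(Sigma - λI) = λ² - trace · λ + det = 0.
  trace = 13 + 12 = 25, det = 13·12 - (2)² = 152.
Step 2 — discriminant:
  Δ = trace² - 4·det = 625 - 608 = 17.
Step 3 — eigenvalues:
  λ = (trace ± √Δ)/2 = (25 ± 4.1231)/2,
  λ_1 = 14.5616,  λ_2 = 10.4384.

Step 4 — unit eigenvector for λ_1: solve (Sigma - λ_1 I)v = 0. First row:
  (13 - 14.5616)·v_x + (2)·v_y = 0, i.e. (-1.5616)·v_x + (2)·v_y = 0,
  so v ∝ (b, λ_1 - a) = (2, 1.5616) = u.
  ||u|| = √((2)² + (1.5616)²) = √(6.4384) ≈ 2.5374,
  v_1 = u/||u|| ≈ (0.7882, 0.6154) (||v_1|| = 1).

λ_1 = 14.5616,  λ_2 = 10.4384;  v_1 ≈ (0.7882, 0.6154)


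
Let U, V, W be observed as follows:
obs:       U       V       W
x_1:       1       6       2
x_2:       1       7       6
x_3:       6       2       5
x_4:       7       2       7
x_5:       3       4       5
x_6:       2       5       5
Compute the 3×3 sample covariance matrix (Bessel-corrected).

Step 1 — column means:
  mean(U) = (1 + 1 + 6 + 7 + 3 + 2) / 6 = 20/6 = 3.3333
  mean(V) = (6 + 7 + 2 + 2 + 4 + 5) / 6 = 26/6 = 4.3333
  mean(W) = (2 + 6 + 5 + 7 + 5 + 5) / 6 = 30/6 = 5

Step 2 — sample covariance S[i,j] = (1/(n-1)) · Σ_k (x_{k,i} - mean_i) · (x_{k,j} - mean_j), with n-1 = 5.
  S[U,U] = ((-2.3333)·(-2.3333) + (-2.3333)·(-2.3333) + (2.6667)·(2.6667) + (3.6667)·(3.6667) + (-0.3333)·(-0.3333) + (-1.3333)·(-1.3333)) / 5 = 33.3333/5 = 6.6667
  S[U,V] = ((-2.3333)·(1.6667) + (-2.3333)·(2.6667) + (2.6667)·(-2.3333) + (3.6667)·(-2.3333) + (-0.3333)·(-0.3333) + (-1.3333)·(0.6667)) / 5 = -25.6667/5 = -5.1333
  S[U,W] = ((-2.3333)·(-3) + (-2.3333)·(1) + (2.6667)·(0) + (3.6667)·(2) + (-0.3333)·(0) + (-1.3333)·(0)) / 5 = 12/5 = 2.4
  S[V,V] = ((1.6667)·(1.6667) + (2.6667)·(2.6667) + (-2.3333)·(-2.3333) + (-2.3333)·(-2.3333) + (-0.3333)·(-0.3333) + (0.6667)·(0.6667)) / 5 = 21.3333/5 = 4.2667
  S[V,W] = ((1.6667)·(-3) + (2.6667)·(1) + (-2.3333)·(0) + (-2.3333)·(2) + (-0.3333)·(0) + (0.6667)·(0)) / 5 = -7/5 = -1.4
  S[W,W] = ((-3)·(-3) + (1)·(1) + (0)·(0) + (2)·(2) + (0)·(0) + (0)·(0)) / 5 = 14/5 = 2.8

S is symmetric (S[j,i] = S[i,j]). Assembling:

S = [[6.6667, -5.1333, 2.4],
 [-5.1333, 4.2667, -1.4],
 [2.4, -1.4, 2.8]]


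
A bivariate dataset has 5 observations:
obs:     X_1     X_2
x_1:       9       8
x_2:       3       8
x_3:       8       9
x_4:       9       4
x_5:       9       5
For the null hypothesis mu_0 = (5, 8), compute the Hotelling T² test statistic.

Step 1 — sample mean vector:
  mean(X_1) = (9 + 3 + 8 + 9 + 9) / 5 = 38/5 = 7.6
  mean(X_2) = (8 + 8 + 9 + 4 + 5) / 5 = 34/5 = 6.8
  x̄ = (7.6, 6.8),  deviation x̄ - mu_0 = (7.6, 6.8) - (5, 8) = (2.6, -1.2).

Step 2 — sample covariance matrix, S[i,j] = (1/(n-1)) · Σ_k (x_{k,i} - mean_i) · (x_{k,j} - mean_j), divisor n-1 = 4:
  S[X_1,X_1] = ((1.4)·(1.4) + (-4.6)·(-4.6) + (0.4)·(0.4) + (1.4)·(1.4) + (1.4)·(1.4)) / 4 = 27.2/4 = 6.8
  S[X_1,X_2] = ((1.4)·(1.2) + (-4.6)·(1.2) + (0.4)·(2.2) + (1.4)·(-2.8) + (1.4)·(-1.8)) / 4 = -9.4/4 = -2.35
  S[X_2,X_2] = ((1.2)·(1.2) + (1.2)·(1.2) + (2.2)·(2.2) + (-2.8)·(-2.8) + (-1.8)·(-1.8)) / 4 = 18.8/4 = 4.7
  S = [[6.8, -2.35],
 [-2.35, 4.7]].

Step 3 — invert S. det(S) = 6.8·4.7 - (-2.35)² = 26.4375.
  S^{-1} = (1/det) · [[d, -b], [-b, a]] = [[0.1778, 0.0889],
 [0.0889, 0.2572]].

Step 4 — quadratic form (x̄ - mu_0)^T · S^{-1} · (x̄ - mu_0):
  S^{-1} · (x̄ - mu_0) = (0.3556, -0.0775),
  (x̄ - mu_0)^T · [...] = (2.6)·(0.3556) + (-1.2)·(-0.0775) = 1.0175.

Step 5 — scale by n: T² = 5 · 1.0175 = 5.0875.

T² ≈ 5.0875


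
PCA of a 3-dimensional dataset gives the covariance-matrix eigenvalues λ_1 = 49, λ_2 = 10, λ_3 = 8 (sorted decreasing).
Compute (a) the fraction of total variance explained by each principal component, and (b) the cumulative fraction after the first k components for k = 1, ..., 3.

Step 1 — total variance = trace(Sigma) = Σ λ_i = 49 + 10 + 8 = 67.

Step 2 — fraction explained by component i = λ_i / Σ λ:
  PC1: 49/67 = 0.7313
  PC2: 10/67 = 0.1493
  PC3: 8/67 = 0.1194

Step 3 — cumulative fraction after k components = (λ_1 + ... + λ_k) / Σ λ:
  k = 1: 49/67 = 0.7313
  k = 2: (49 + 10)/67 = 59/67 = 0.8806
  k = 3: (49 + 10 + 8)/67 = 67/67 = 1

Summary (fraction, with percent):

explained: PC1 0.7313 (73.13%), PC2 0.1493 (14.93%), PC3 0.1194 (11.94%);  cumulative: 0.7313, 0.8806, 1


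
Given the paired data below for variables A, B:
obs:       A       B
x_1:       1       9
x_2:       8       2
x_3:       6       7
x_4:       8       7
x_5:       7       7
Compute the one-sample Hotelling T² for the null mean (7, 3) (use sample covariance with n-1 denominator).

Step 1 — sample mean vector:
  mean(A) = (1 + 8 + 6 + 8 + 7) / 5 = 30/5 = 6
  mean(B) = (9 + 2 + 7 + 7 + 7) / 5 = 32/5 = 6.4
  x̄ = (6, 6.4),  deviation x̄ - mu_0 = (6, 6.4) - (7, 3) = (-1, 3.4).

Step 2 — sample covariance matrix, S[i,j] = (1/(n-1)) · Σ_k (x_{k,i} - mean_i) · (x_{k,j} - mean_j), divisor n-1 = 4:
  S[A,A] = ((-5)·(-5) + (2)·(2) + (0)·(0) + (2)·(2) + (1)·(1)) / 4 = 34/4 = 8.5
  S[A,B] = ((-5)·(2.6) + (2)·(-4.4) + (0)·(0.6) + (2)·(0.6) + (1)·(0.6)) / 4 = -20/4 = -5
  S[B,B] = ((2.6)·(2.6) + (-4.4)·(-4.4) + (0.6)·(0.6) + (0.6)·(0.6) + (0.6)·(0.6)) / 4 = 27.2/4 = 6.8
  S = [[8.5, -5],
 [-5, 6.8]].

Step 3 — invert S. det(S) = 8.5·6.8 - (-5)² = 32.8.
  S^{-1} = (1/det) · [[d, -b], [-b, a]] = [[0.2073, 0.1524],
 [0.1524, 0.2591]].

Step 4 — quadratic form (x̄ - mu_0)^T · S^{-1} · (x̄ - mu_0):
  S^{-1} · (x̄ - mu_0) = (0.311, 0.7287),
  (x̄ - mu_0)^T · [...] = (-1)·(0.311) + (3.4)·(0.7287) = 2.1665.

Step 5 — scale by n: T² = 5 · 2.1665 = 10.8323.

T² ≈ 10.8323


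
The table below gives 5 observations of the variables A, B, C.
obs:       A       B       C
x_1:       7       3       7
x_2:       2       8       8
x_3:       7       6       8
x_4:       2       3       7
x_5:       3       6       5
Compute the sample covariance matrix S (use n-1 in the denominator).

Step 1 — column means:
  mean(A) = (7 + 2 + 7 + 2 + 3) / 5 = 21/5 = 4.2
  mean(B) = (3 + 8 + 6 + 3 + 6) / 5 = 26/5 = 5.2
  mean(C) = (7 + 8 + 8 + 7 + 5) / 5 = 35/5 = 7

Step 2 — sample covariance S[i,j] = (1/(n-1)) · Σ_k (x_{k,i} - mean_i) · (x_{k,j} - mean_j), with n-1 = 4.
  S[A,A] = ((2.8)·(2.8) + (-2.2)·(-2.2) + (2.8)·(2.8) + (-2.2)·(-2.2) + (-1.2)·(-1.2)) / 4 = 26.8/4 = 6.7
  S[A,B] = ((2.8)·(-2.2) + (-2.2)·(2.8) + (2.8)·(0.8) + (-2.2)·(-2.2) + (-1.2)·(0.8)) / 4 = -6.2/4 = -1.55
  S[A,C] = ((2.8)·(0) + (-2.2)·(1) + (2.8)·(1) + (-2.2)·(0) + (-1.2)·(-2)) / 4 = 3/4 = 0.75
  S[B,B] = ((-2.2)·(-2.2) + (2.8)·(2.8) + (0.8)·(0.8) + (-2.2)·(-2.2) + (0.8)·(0.8)) / 4 = 18.8/4 = 4.7
  S[B,C] = ((-2.2)·(0) + (2.8)·(1) + (0.8)·(1) + (-2.2)·(0) + (0.8)·(-2)) / 4 = 2/4 = 0.5
  S[C,C] = ((0)·(0) + (1)·(1) + (1)·(1) + (0)·(0) + (-2)·(-2)) / 4 = 6/4 = 1.5

S is symmetric (S[j,i] = S[i,j]). Assembling:

S = [[6.7, -1.55, 0.75],
 [-1.55, 4.7, 0.5],
 [0.75, 0.5, 1.5]]


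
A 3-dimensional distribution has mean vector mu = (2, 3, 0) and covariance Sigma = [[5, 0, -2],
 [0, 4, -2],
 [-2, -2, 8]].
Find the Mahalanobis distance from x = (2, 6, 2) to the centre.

Step 1 — centre the observation: (x - mu) = (0, 3, 2).

Step 2 — invert Sigma (cofactor / det for 3×3, or solve directly):
  Sigma^{-1} = [[0.2258, 0.0323, 0.0645],
 [0.0323, 0.2903, 0.0806],
 [0.0645, 0.0806, 0.1613]].

Step 3 — form the quadratic (x - mu)^T · Sigma^{-1} · (x - mu):
  Sigma^{-1} · (x - mu) = (0.2258, 1.0323, 0.5645).
  (x - mu)^T · [Sigma^{-1} · (x - mu)] = (0)·(0.2258) + (3)·(1.0323) + (2)·(0.5645) = 4.2258.

Step 4 — take square root: d = √(4.2258) ≈ 2.0557.

d(x, mu) = √(4.2258) ≈ 2.0557


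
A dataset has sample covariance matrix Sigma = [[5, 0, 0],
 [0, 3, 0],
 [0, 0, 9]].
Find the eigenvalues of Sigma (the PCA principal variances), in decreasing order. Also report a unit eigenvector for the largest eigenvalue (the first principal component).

Step 1 — characteristic polynomial p(λ) = det(λI - Sigma) = λ³ - tr·λ² + c_1·λ - det, where tr = trace, c_1 = sum of the principal 2×2 minors, det = det(Sigma):
  tr = 5 + 3 + 9 = 17,
  c_1 = (5·3 - (0)²) + (5·9 - (0)²) + (3·9 - (0)²) = 15 + 45 + 27 = 87,
  det = 5·(3·9 - (0)²) - (0)·((0)·9 - (0)·(0)) + (0)·((0)·(0) - 3·(0)) = 5·(27) - (0)·(0) + (0)·(0) = 135.
  So p(λ) = λ³ - 17λ² + 87λ - 135.
Step 2 — look for an integer root (rational root theorem: any rational root is an integer divisor of 135). Testing λ = 3:
  p(3) = 27 - 153 + 261 - 135 = 0  ✓
  Dividing out (λ - 3): p(λ) = (λ - 3)(λ² - 14λ + 45).
Step 3 — remaining eigenvalues from the quadratic λ² - 14λ + 45 = 0:
  Δ = 14² - 4·45 = 196 - 180 = 16,  λ = (14 ± √16)/2 = (14 ± 4)/2 = 9 or 5.
  Sorted: λ_1 = 9,  λ_2 = 5,  λ_3 = 3  (check: sum = 17 = tr ✓).

Step 4 — unit eigenvector for λ_1 = 9: v spans the null space of (Sigma - λ_1 I), whose rows are
  r_1 = (-4, 0, 0),  r_2 = (0, -6, 0),  r_3 = (0, 0, 0).
  v is orthogonal to every row, so take v ∝ r_1 × r_2 = ((0)·(0) - (0)·(-6), (0)·(0) - (-4)·(0), (-4)·(-6) - (0)·(0)) = (0, 0, 24).
  Rescale (divide by 24): u = (0, 0, 1).
  ||u|| = √((0)² + (0)² + (1)²) = √(1) = 1,  v_1 = u/||u|| ≈ (0, 0, 1) (||v_1|| = 1).

λ_1 = 9,  λ_2 = 5,  λ_3 = 3;  v_1 ≈ (0, 0, 1)


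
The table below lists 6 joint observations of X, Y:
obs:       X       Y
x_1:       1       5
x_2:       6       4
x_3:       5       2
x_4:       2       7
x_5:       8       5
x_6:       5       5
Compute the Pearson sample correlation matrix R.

Step 1 — column means:
  mean(X) = (1 + 6 + 5 + 2 + 8 + 5) / 6 = 27/6 = 4.5
  mean(Y) = (5 + 4 + 2 + 7 + 5 + 5) / 6 = 28/6 = 4.6667

Step 2 — sample variances and covariances s[i,j] = (1/(n-1)) · Σ_k (x_{k,i} - mean_i) · (x_{k,j} - mean_j), with n-1 = 5:
  s[X,X] = ((-3.5)·(-3.5) + (1.5)·(1.5) + (0.5)·(0.5) + (-2.5)·(-2.5) + (3.5)·(3.5) + (0.5)·(0.5)) / 5 = 33.5/5 = 6.7
  s[X,Y] = ((-3.5)·(0.3333) + (1.5)·(-0.6667) + (0.5)·(-2.6667) + (-2.5)·(2.3333) + (3.5)·(0.3333) + (0.5)·(0.3333)) / 5 = -8/5 = -1.6
  s[Y,Y] = ((0.3333)·(0.3333) + (-0.6667)·(-0.6667) + (-2.6667)·(-2.6667) + (2.3333)·(2.3333) + (0.3333)·(0.3333) + (0.3333)·(0.3333)) / 5 = 13.3333/5 = 2.6667
  Sample standard deviations s_i = √(s[i,i]):
  s(X) = √(6.7) = 2.5884
  s(Y) = √(2.6667) = 1.633

Step 3 — r_{ij} = s_{ij} / (s_i · s_j):
  r[X,X] = 1 (diagonal).
  r[X,Y] = -1.6 / (2.5884 · 1.633) = -1.6 / 4.2269 = -0.3785
  r[Y,Y] = 1 (diagonal).

R is symmetric with unit diagonal. Assembling:

R = [[1, -0.3785],
 [-0.3785, 1]]


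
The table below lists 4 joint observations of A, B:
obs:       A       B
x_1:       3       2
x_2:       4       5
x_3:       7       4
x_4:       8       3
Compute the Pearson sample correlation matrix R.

Step 1 — column means:
  mean(A) = (3 + 4 + 7 + 8) / 4 = 22/4 = 5.5
  mean(B) = (2 + 5 + 4 + 3) / 4 = 14/4 = 3.5

Step 2 — sample variances and covariances s[i,j] = (1/(n-1)) · Σ_k (x_{k,i} - mean_i) · (x_{k,j} - mean_j), with n-1 = 3:
  s[A,A] = ((-2.5)·(-2.5) + (-1.5)·(-1.5) + (1.5)·(1.5) + (2.5)·(2.5)) / 3 = 17/3 = 5.6667
  s[A,B] = ((-2.5)·(-1.5) + (-1.5)·(1.5) + (1.5)·(0.5) + (2.5)·(-0.5)) / 3 = 1/3 = 0.3333
  s[B,B] = ((-1.5)·(-1.5) + (1.5)·(1.5) + (0.5)·(0.5) + (-0.5)·(-0.5)) / 3 = 5/3 = 1.6667
  Sample standard deviations s_i = √(s[i,i]):
  s(A) = √(5.6667) = 2.3805
  s(B) = √(1.6667) = 1.291

Step 3 — r_{ij} = s_{ij} / (s_i · s_j):
  r[A,A] = 1 (diagonal).
  r[A,B] = 0.3333 / (2.3805 · 1.291) = 0.3333 / 3.0732 = 0.1085
  r[B,B] = 1 (diagonal).

R is symmetric with unit diagonal. Assembling:

R = [[1, 0.1085],
 [0.1085, 1]]


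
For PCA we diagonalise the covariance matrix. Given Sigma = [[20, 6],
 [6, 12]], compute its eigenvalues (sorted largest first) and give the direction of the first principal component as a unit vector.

Step 1 — characteristic polynomial of 2×2 Sigma:
  det(Sigma - λI) = λ² - trace · λ + det = 0.
  trace = 20 + 12 = 32, det = 20·12 - (6)² = 204.
Step 2 — discriminant:
  Δ = trace² - 4·det = 1024 - 816 = 208.
Step 3 — eigenvalues:
  λ = (trace ± √Δ)/2 = (32 ± 14.4222)/2,
  λ_1 = 23.2111,  λ_2 = 8.7889.

Step 4 — unit eigenvector for λ_1: solve (Sigma - λ_1 I)v = 0. First row:
  (20 - 23.2111)·v_x + (6)·v_y = 0, i.e. (-3.2111)·v_x + (6)·v_y = 0,
  so v ∝ (b, λ_1 - a) = (6, 3.2111) = u.
  ||u|| = √((6)² + (3.2111)²) = √(46.3112) ≈ 6.8052,
  v_1 = u/||u|| ≈ (0.8817, 0.4719) (||v_1|| = 1).

λ_1 = 23.2111,  λ_2 = 8.7889;  v_1 ≈ (0.8817, 0.4719)


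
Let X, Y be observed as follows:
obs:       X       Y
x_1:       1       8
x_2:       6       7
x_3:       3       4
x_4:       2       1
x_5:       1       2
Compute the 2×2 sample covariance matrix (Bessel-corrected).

Step 1 — column means:
  mean(X) = (1 + 6 + 3 + 2 + 1) / 5 = 13/5 = 2.6
  mean(Y) = (8 + 7 + 4 + 1 + 2) / 5 = 22/5 = 4.4

Step 2 — sample covariance S[i,j] = (1/(n-1)) · Σ_k (x_{k,i} - mean_i) · (x_{k,j} - mean_j), with n-1 = 4.
  S[X,X] = ((-1.6)·(-1.6) + (3.4)·(3.4) + (0.4)·(0.4) + (-0.6)·(-0.6) + (-1.6)·(-1.6)) / 4 = 17.2/4 = 4.3
  S[X,Y] = ((-1.6)·(3.6) + (3.4)·(2.6) + (0.4)·(-0.4) + (-0.6)·(-3.4) + (-1.6)·(-2.4)) / 4 = 8.8/4 = 2.2
  S[Y,Y] = ((3.6)·(3.6) + (2.6)·(2.6) + (-0.4)·(-0.4) + (-3.4)·(-3.4) + (-2.4)·(-2.4)) / 4 = 37.2/4 = 9.3

S is symmetric (S[j,i] = S[i,j]). Assembling:

S = [[4.3, 2.2],
 [2.2, 9.3]]


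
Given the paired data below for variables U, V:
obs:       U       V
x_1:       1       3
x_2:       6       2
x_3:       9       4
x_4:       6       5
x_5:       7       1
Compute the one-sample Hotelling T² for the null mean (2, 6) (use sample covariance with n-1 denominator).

Step 1 — sample mean vector:
  mean(U) = (1 + 6 + 9 + 6 + 7) / 5 = 29/5 = 5.8
  mean(V) = (3 + 2 + 4 + 5 + 1) / 5 = 15/5 = 3
  x̄ = (5.8, 3),  deviation x̄ - mu_0 = (5.8, 3) - (2, 6) = (3.8, -3).

Step 2 — sample covariance matrix, S[i,j] = (1/(n-1)) · Σ_k (x_{k,i} - mean_i) · (x_{k,j} - mean_j), divisor n-1 = 4:
  S[U,U] = ((-4.8)·(-4.8) + (0.2)·(0.2) + (3.2)·(3.2) + (0.2)·(0.2) + (1.2)·(1.2)) / 4 = 34.8/4 = 8.7
  S[U,V] = ((-4.8)·(0) + (0.2)·(-1) + (3.2)·(1) + (0.2)·(2) + (1.2)·(-2)) / 4 = 1/4 = 0.25
  S[V,V] = ((0)·(0) + (-1)·(-1) + (1)·(1) + (2)·(2) + (-2)·(-2)) / 4 = 10/4 = 2.5
  S = [[8.7, 0.25],
 [0.25, 2.5]].

Step 3 — invert S. det(S) = 8.7·2.5 - (0.25)² = 21.6875.
  S^{-1} = (1/det) · [[d, -b], [-b, a]] = [[0.1153, -0.0115],
 [-0.0115, 0.4012]].

Step 4 — quadratic form (x̄ - mu_0)^T · S^{-1} · (x̄ - mu_0):
  S^{-1} · (x̄ - mu_0) = (0.4726, -1.2473),
  (x̄ - mu_0)^T · [...] = (3.8)·(0.4726) + (-3)·(-1.2473) = 5.5378.

Step 5 — scale by n: T² = 5 · 5.5378 = 27.6888.

T² ≈ 27.6888


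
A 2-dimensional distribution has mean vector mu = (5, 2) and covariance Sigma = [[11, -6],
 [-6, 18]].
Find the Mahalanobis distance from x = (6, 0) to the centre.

Step 1 — centre the observation: (x - mu) = (1, -2).

Step 2 — invert Sigma. det(Sigma) = 11·18 - (-6)² = 162.
  Sigma^{-1} = (1/det) · [[d, -b], [-b, a]] = [[0.1111, 0.037],
 [0.037, 0.0679]].

Step 3 — form the quadratic (x - mu)^T · Sigma^{-1} · (x - mu):
  Sigma^{-1} · (x - mu) = (0.037, -0.0988).
  (x - mu)^T · [Sigma^{-1} · (x - mu)] = (1)·(0.037) + (-2)·(-0.0988) = 0.2346.

Step 4 — take square root: d = √(0.2346) ≈ 0.4843.

d(x, mu) = √(0.2346) ≈ 0.4843


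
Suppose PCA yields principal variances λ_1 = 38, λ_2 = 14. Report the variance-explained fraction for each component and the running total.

Step 1 — total variance = trace(Sigma) = Σ λ_i = 38 + 14 = 52.

Step 2 — fraction explained by component i = λ_i / Σ λ:
  PC1: 38/52 = 0.7308
  PC2: 14/52 = 0.2692

Step 3 — cumulative fraction after k components = (λ_1 + ... + λ_k) / Σ λ:
  k = 1: 38/52 = 0.7308
  k = 2: (38 + 14)/52 = 52/52 = 1

Summary (fraction, with percent):

explained: PC1 0.7308 (73.08%), PC2 0.2692 (26.92%);  cumulative: 0.7308, 1


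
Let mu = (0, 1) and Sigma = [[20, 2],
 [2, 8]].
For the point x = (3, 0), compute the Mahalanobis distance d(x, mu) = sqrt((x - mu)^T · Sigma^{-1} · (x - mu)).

Step 1 — centre the observation: (x - mu) = (3, -1).

Step 2 — invert Sigma. det(Sigma) = 20·8 - (2)² = 156.
  Sigma^{-1} = (1/det) · [[d, -b], [-b, a]] = [[0.0513, -0.0128],
 [-0.0128, 0.1282]].

Step 3 — form the quadratic (x - mu)^T · Sigma^{-1} · (x - mu):
  Sigma^{-1} · (x - mu) = (0.1667, -0.1667).
  (x - mu)^T · [Sigma^{-1} · (x - mu)] = (3)·(0.1667) + (-1)·(-0.1667) = 0.6667.

Step 4 — take square root: d = √(0.6667) ≈ 0.8165.

d(x, mu) = √(0.6667) ≈ 0.8165


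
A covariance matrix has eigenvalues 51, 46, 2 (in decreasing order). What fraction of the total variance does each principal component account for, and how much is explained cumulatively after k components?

Step 1 — total variance = trace(Sigma) = Σ λ_i = 51 + 46 + 2 = 99.

Step 2 — fraction explained by component i = λ_i / Σ λ:
  PC1: 51/99 = 0.5152
  PC2: 46/99 = 0.4646
  PC3: 2/99 = 0.0202

Step 3 — cumulative fraction after k components = (λ_1 + ... + λ_k) / Σ λ:
  k = 1: 51/99 = 0.5152
  k = 2: (51 + 46)/99 = 97/99 = 0.9798
  k = 3: (51 + 46 + 2)/99 = 99/99 = 1

Summary (fraction, with percent):

explained: PC1 0.5152 (51.52%), PC2 0.4646 (46.46%), PC3 0.0202 (2.02%);  cumulative: 0.5152, 0.9798, 1


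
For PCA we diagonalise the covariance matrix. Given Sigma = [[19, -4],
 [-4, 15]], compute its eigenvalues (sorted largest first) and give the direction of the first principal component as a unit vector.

Step 1 — characteristic polynomial of 2×2 Sigma:
  det(Sigma - λI) = λ² - trace · λ + det = 0.
  trace = 19 + 15 = 34, det = 19·15 - (-4)² = 269.
Step 2 — discriminant:
  Δ = trace² - 4·det = 1156 - 1076 = 80.
Step 3 — eigenvalues:
  λ = (trace ± √Δ)/2 = (34 ± 8.9443)/2,
  λ_1 = 21.4721,  λ_2 = 12.5279.

Step 4 — unit eigenvector for λ_1: solve (Sigma - λ_1 I)v = 0. First row:
  (19 - 21.4721)·v_x + (-4)·v_y = 0, i.e. (-2.4721)·v_x + (-4)·v_y = 0,
  so v ∝ (b, λ_1 - a) = (-4, 2.4721); multiply by -1 so the first entry is positive: u = (4, -2.4721).
  ||u|| = √((4)² + (-2.4721)²) = √(22.1115) ≈ 4.7023,
  v_1 = u/||u|| ≈ (0.8507, -0.5257) (||v_1|| = 1).

λ_1 = 21.4721,  λ_2 = 12.5279;  v_1 ≈ (0.8507, -0.5257)


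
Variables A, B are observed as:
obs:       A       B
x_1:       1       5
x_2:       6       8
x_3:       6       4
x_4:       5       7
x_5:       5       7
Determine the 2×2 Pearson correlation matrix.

Step 1 — column means:
  mean(A) = (1 + 6 + 6 + 5 + 5) / 5 = 23/5 = 4.6
  mean(B) = (5 + 8 + 4 + 7 + 7) / 5 = 31/5 = 6.2

Step 2 — sample variances and covariances s[i,j] = (1/(n-1)) · Σ_k (x_{k,i} - mean_i) · (x_{k,j} - mean_j), with n-1 = 4:
  s[A,A] = ((-3.6)·(-3.6) + (1.4)·(1.4) + (1.4)·(1.4) + (0.4)·(0.4) + (0.4)·(0.4)) / 4 = 17.2/4 = 4.3
  s[A,B] = ((-3.6)·(-1.2) + (1.4)·(1.8) + (1.4)·(-2.2) + (0.4)·(0.8) + (0.4)·(0.8)) / 4 = 4.4/4 = 1.1
  s[B,B] = ((-1.2)·(-1.2) + (1.8)·(1.8) + (-2.2)·(-2.2) + (0.8)·(0.8) + (0.8)·(0.8)) / 4 = 10.8/4 = 2.7
  Sample standard deviations s_i = √(s[i,i]):
  s(A) = √(4.3) = 2.0736
  s(B) = √(2.7) = 1.6432

Step 3 — r_{ij} = s_{ij} / (s_i · s_j):
  r[A,A] = 1 (diagonal).
  r[A,B] = 1.1 / (2.0736 · 1.6432) = 1.1 / 3.4073 = 0.3228
  r[B,B] = 1 (diagonal).

R is symmetric with unit diagonal. Assembling:

R = [[1, 0.3228],
 [0.3228, 1]]


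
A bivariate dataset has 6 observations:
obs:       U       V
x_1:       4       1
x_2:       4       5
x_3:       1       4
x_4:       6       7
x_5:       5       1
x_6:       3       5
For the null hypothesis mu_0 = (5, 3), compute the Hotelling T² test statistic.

Step 1 — sample mean vector:
  mean(U) = (4 + 4 + 1 + 6 + 5 + 3) / 6 = 23/6 = 3.8333
  mean(V) = (1 + 5 + 4 + 7 + 1 + 5) / 6 = 23/6 = 3.8333
  x̄ = (3.8333, 3.8333),  deviation x̄ - mu_0 = (3.8333, 3.8333) - (5, 3) = (-1.1667, 0.8333).

Step 2 — sample covariance matrix, S[i,j] = (1/(n-1)) · Σ_k (x_{k,i} - mean_i) · (x_{k,j} - mean_j), divisor n-1 = 5:
  S[U,U] = ((0.1667)·(0.1667) + (0.1667)·(0.1667) + (-2.8333)·(-2.8333) + (2.1667)·(2.1667) + (1.1667)·(1.1667) + (-0.8333)·(-0.8333)) / 5 = 14.8333/5 = 2.9667
  S[U,V] = ((0.1667)·(-2.8333) + (0.1667)·(1.1667) + (-2.8333)·(0.1667) + (2.1667)·(3.1667) + (1.1667)·(-2.8333) + (-0.8333)·(1.1667)) / 5 = 1.8333/5 = 0.3667
  S[V,V] = ((-2.8333)·(-2.8333) + (1.1667)·(1.1667) + (0.1667)·(0.1667) + (3.1667)·(3.1667) + (-2.8333)·(-2.8333) + (1.1667)·(1.1667)) / 5 = 28.8333/5 = 5.7667
  S = [[2.9667, 0.3667],
 [0.3667, 5.7667]].

Step 3 — invert S. det(S) = 2.9667·5.7667 - (0.3667)² = 16.9733.
  S^{-1} = (1/det) · [[d, -b], [-b, a]] = [[0.3397, -0.0216],
 [-0.0216, 0.1748]].

Step 4 — quadratic form (x̄ - mu_0)^T · S^{-1} · (x̄ - mu_0):
  S^{-1} · (x̄ - mu_0) = (-0.4144, 0.1709),
  (x̄ - mu_0)^T · [...] = (-1.1667)·(-0.4144) + (0.8333)·(0.1709) = 0.6258.

Step 5 — scale by n: T² = 6 · 0.6258 = 3.7549.

T² ≈ 3.7549


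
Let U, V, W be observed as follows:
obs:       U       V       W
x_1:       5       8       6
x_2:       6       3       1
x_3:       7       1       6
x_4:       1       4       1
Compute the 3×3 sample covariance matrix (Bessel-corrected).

Step 1 — column means:
  mean(U) = (5 + 6 + 7 + 1) / 4 = 19/4 = 4.75
  mean(V) = (8 + 3 + 1 + 4) / 4 = 16/4 = 4
  mean(W) = (6 + 1 + 6 + 1) / 4 = 14/4 = 3.5

Step 2 — sample covariance S[i,j] = (1/(n-1)) · Σ_k (x_{k,i} - mean_i) · (x_{k,j} - mean_j), with n-1 = 3.
  S[U,U] = ((0.25)·(0.25) + (1.25)·(1.25) + (2.25)·(2.25) + (-3.75)·(-3.75)) / 3 = 20.75/3 = 6.9167
  S[U,V] = ((0.25)·(4) + (1.25)·(-1) + (2.25)·(-3) + (-3.75)·(0)) / 3 = -7/3 = -2.3333
  S[U,W] = ((0.25)·(2.5) + (1.25)·(-2.5) + (2.25)·(2.5) + (-3.75)·(-2.5)) / 3 = 12.5/3 = 4.1667
  S[V,V] = ((4)·(4) + (-1)·(-1) + (-3)·(-3) + (0)·(0)) / 3 = 26/3 = 8.6667
  S[V,W] = ((4)·(2.5) + (-1)·(-2.5) + (-3)·(2.5) + (0)·(-2.5)) / 3 = 5/3 = 1.6667
  S[W,W] = ((2.5)·(2.5) + (-2.5)·(-2.5) + (2.5)·(2.5) + (-2.5)·(-2.5)) / 3 = 25/3 = 8.3333

S is symmetric (S[j,i] = S[i,j]). Assembling:

S = [[6.9167, -2.3333, 4.1667],
 [-2.3333, 8.6667, 1.6667],
 [4.1667, 1.6667, 8.3333]]


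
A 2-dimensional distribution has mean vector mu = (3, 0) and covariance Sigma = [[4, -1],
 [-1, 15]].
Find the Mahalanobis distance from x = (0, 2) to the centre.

Step 1 — centre the observation: (x - mu) = (-3, 2).

Step 2 — invert Sigma. det(Sigma) = 4·15 - (-1)² = 59.
  Sigma^{-1} = (1/det) · [[d, -b], [-b, a]] = [[0.2542, 0.0169],
 [0.0169, 0.0678]].

Step 3 — form the quadratic (x - mu)^T · Sigma^{-1} · (x - mu):
  Sigma^{-1} · (x - mu) = (-0.7288, 0.0847).
  (x - mu)^T · [Sigma^{-1} · (x - mu)] = (-3)·(-0.7288) + (2)·(0.0847) = 2.3559.

Step 4 — take square root: d = √(2.3559) ≈ 1.5349.

d(x, mu) = √(2.3559) ≈ 1.5349


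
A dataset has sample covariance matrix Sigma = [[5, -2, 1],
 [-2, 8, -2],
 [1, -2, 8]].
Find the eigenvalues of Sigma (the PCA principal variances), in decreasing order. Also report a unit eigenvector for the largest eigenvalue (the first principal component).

Step 1 — characteristic polynomial p(λ) = det(λI - Sigma) = λ³ - tr·λ² + c_1·λ - det, where tr = trace, c_1 = sum of the principal 2×2 minors, det = det(Sigma):
  tr = 5 + 8 + 8 = 21,
  c_1 = (5·8 - (-2)²) + (5·8 - (1)²) + (8·8 - (-2)²) = 36 + 39 + 60 = 135,
  det = 5·(8·8 - (-2)²) - (-2)·((-2)·8 - (-2)·(1)) + (1)·((-2)·(-2) - 8·(1)) = 5·(60) - (-2)·(-14) + (1)·(-4) = 268.
  So p(λ) = λ³ - 21λ² + 135λ - 268.
Step 2 — look for an integer root (rational root theorem: any rational root is an integer divisor of 268). Testing λ = 4:
  p(4) = 64 - 336 + 540 - 268 = 0  ✓
  Dividing out (λ - 4): p(λ) = (λ - 4)(λ² - 17λ + 67).
Step 3 — remaining eigenvalues from the quadratic λ² - 17λ + 67 = 0:
  Δ = 17² - 4·67 = 289 - 268 = 21,  λ = (17 ± √21)/2 = (17 ± 4.5826)/2 ≈ 10.7913 or 6.2087.
  Sorted: λ_1 = 10.7913,  λ_2 = 6.2087,  λ_3 = 4  (check: sum = 21 = tr ✓).

Step 4 — unit eigenvector for λ_1 ≈ 10.7913: v spans the null space of (Sigma - λ_1 I), whose rows are
  r_1 = (-5.7913, -2, 1),  r_2 = (-2, -2.7913, -2),  r_3 = (1, -2, -2.7913).
  v is orthogonal to every row, so take v ∝ r_1 × r_2 = ((-2)·(-2) - (1)·(-2.7913), (1)·(-2) - (-5.7913)·(-2), (-5.7913)·(-2.7913) - (-2)·(-2)) ≈ (6.7913, -13.5826, 12.1652).
  Let u = (6.7913, -13.5826, 12.1652).
  ||u|| = √((6.7913)² + (-13.5826)² + (12.1652)²) = √(378.5989) ≈ 19.4576,  v_1 = u/||u|| ≈ (0.349, -0.6981, 0.6252) (||v_1|| = 1).

λ_1 = 10.7913,  λ_2 = 6.2087,  λ_3 = 4;  v_1 ≈ (0.349, -0.6981, 0.6252)


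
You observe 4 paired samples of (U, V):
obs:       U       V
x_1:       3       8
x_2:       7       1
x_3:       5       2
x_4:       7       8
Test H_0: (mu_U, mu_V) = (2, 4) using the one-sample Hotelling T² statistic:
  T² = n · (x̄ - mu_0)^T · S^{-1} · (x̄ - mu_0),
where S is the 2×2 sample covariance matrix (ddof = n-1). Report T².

Step 1 — sample mean vector:
  mean(U) = (3 + 7 + 5 + 7) / 4 = 22/4 = 5.5
  mean(V) = (8 + 1 + 2 + 8) / 4 = 19/4 = 4.75
  x̄ = (5.5, 4.75),  deviation x̄ - mu_0 = (5.5, 4.75) - (2, 4) = (3.5, 0.75).

Step 2 — sample covariance matrix, S[i,j] = (1/(n-1)) · Σ_k (x_{k,i} - mean_i) · (x_{k,j} - mean_j), divisor n-1 = 3:
  S[U,U] = ((-2.5)·(-2.5) + (1.5)·(1.5) + (-0.5)·(-0.5) + (1.5)·(1.5)) / 3 = 11/3 = 3.6667
  S[U,V] = ((-2.5)·(3.25) + (1.5)·(-3.75) + (-0.5)·(-2.75) + (1.5)·(3.25)) / 3 = -7.5/3 = -2.5
  S[V,V] = ((3.25)·(3.25) + (-3.75)·(-3.75) + (-2.75)·(-2.75) + (3.25)·(3.25)) / 3 = 42.75/3 = 14.25
  S = [[3.6667, -2.5],
 [-2.5, 14.25]].

Step 3 — invert S. det(S) = 3.6667·14.25 - (-2.5)² = 46.
  S^{-1} = (1/det) · [[d, -b], [-b, a]] = [[0.3098, 0.0543],
 [0.0543, 0.0797]].

Step 4 — quadratic form (x̄ - mu_0)^T · S^{-1} · (x̄ - mu_0):
  S^{-1} · (x̄ - mu_0) = (1.125, 0.25),
  (x̄ - mu_0)^T · [...] = (3.5)·(1.125) + (0.75)·(0.25) = 4.125.

Step 5 — scale by n: T² = 4 · 4.125 = 16.5.

T² ≈ 16.5
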